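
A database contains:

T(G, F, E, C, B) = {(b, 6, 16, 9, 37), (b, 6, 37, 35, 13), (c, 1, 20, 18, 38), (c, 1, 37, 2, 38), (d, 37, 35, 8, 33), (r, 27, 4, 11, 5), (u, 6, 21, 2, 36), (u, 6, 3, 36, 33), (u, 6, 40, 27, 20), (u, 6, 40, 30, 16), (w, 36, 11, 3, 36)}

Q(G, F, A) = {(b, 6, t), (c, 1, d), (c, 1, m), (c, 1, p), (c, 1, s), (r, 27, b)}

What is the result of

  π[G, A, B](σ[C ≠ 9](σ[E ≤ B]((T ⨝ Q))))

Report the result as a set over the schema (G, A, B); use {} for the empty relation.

{(c, d, 38), (c, m, 38), (c, p, 38), (c, s, 38), (r, b, 5)}

Natural join on G, F: {(b, 6, 16, 9, 37, t), (b, 6, 37, 35, 13, t), (c, 1, 20, 18, 38, d), (c, 1, 20, 18, 38, m), (c, 1, 20, 18, 38, p), (c, 1, 20, 18, 38, s), (c, 1, 37, 2, 38, d), (c, 1, 37, 2, 38, m), (c, 1, 37, 2, 38, p), (c, 1, 37, 2, 38, s), (r, 27, 4, 11, 5, b)}
Apply σ_{E ≤ B}; surviving tuples: {(b, 6, 16, 9, 37, t), (c, 1, 20, 18, 38, d), (c, 1, 20, 18, 38, m), (c, 1, 20, 18, 38, p), (c, 1, 20, 18, 38, s), (c, 1, 37, 2, 38, d), (c, 1, 37, 2, 38, m), (c, 1, 37, 2, 38, p), (c, 1, 37, 2, 38, s), (r, 27, 4, 11, 5, b)}
Apply σ_{C ≠ 9}; surviving tuples: {(c, 1, 20, 18, 38, d), (c, 1, 20, 18, 38, m), (c, 1, 20, 18, 38, p), (c, 1, 20, 18, 38, s), (c, 1, 37, 2, 38, d), (c, 1, 37, 2, 38, m), (c, 1, 37, 2, 38, p), (c, 1, 37, 2, 38, s), (r, 27, 4, 11, 5, b)}
π_{G, A, B} gives {(c, d, 38), (c, m, 38), (c, p, 38), (c, s, 38), (r, b, 5)} (4 duplicate(s) eliminated).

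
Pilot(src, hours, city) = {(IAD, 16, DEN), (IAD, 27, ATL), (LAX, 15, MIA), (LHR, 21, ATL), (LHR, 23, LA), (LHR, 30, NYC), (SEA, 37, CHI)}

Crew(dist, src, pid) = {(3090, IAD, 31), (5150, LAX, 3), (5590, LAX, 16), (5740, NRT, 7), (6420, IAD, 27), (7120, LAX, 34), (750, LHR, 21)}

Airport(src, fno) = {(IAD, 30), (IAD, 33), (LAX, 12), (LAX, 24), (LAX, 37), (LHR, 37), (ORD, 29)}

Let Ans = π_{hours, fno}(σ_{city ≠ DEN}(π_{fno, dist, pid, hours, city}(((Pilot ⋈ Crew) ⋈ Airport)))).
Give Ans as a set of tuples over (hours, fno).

{(15, 12), (15, 24), (15, 37), (21, 37), (23, 37), (27, 30), (27, 33), (30, 37)}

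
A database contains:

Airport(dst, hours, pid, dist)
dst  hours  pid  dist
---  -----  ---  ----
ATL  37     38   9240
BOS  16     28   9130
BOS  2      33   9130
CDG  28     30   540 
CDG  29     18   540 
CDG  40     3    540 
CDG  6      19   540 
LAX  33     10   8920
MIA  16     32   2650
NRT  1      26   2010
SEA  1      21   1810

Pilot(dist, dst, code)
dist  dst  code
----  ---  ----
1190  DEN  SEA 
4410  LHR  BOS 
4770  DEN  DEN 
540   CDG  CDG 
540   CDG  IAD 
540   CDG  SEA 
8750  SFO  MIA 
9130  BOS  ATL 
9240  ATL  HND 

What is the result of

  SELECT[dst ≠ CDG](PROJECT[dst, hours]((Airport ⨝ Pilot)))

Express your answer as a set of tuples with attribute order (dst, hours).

Joining Airport and Pilot on dst, dist yields {(ATL, 37, 38, 9240, HND), (BOS, 16, 28, 9130, ATL), (BOS, 2, 33, 9130, ATL), (CDG, 28, 30, 540, CDG), (CDG, 28, 30, 540, IAD), (CDG, 28, 30, 540, SEA), (CDG, 29, 18, 540, CDG), (CDG, 29, 18, 540, IAD), (CDG, 29, 18, 540, SEA), (CDG, 40, 3, 540, CDG), (CDG, 40, 3, 540, IAD), (CDG, 40, 3, 540, SEA), (CDG, 6, 19, 540, CDG), (CDG, 6, 19, 540, IAD), (CDG, 6, 19, 540, SEA)}.
Keep only column(s) dst, hours (8 duplicate(s) eliminated): {(ATL, 37), (BOS, 16), (BOS, 2), (CDG, 28), (CDG, 29), (CDG, 40), (CDG, 6)}
Filtering on dst ≠ CDG leaves {(ATL, 37), (BOS, 16), (BOS, 2)}.

{(ATL, 37), (BOS, 16), (BOS, 2)}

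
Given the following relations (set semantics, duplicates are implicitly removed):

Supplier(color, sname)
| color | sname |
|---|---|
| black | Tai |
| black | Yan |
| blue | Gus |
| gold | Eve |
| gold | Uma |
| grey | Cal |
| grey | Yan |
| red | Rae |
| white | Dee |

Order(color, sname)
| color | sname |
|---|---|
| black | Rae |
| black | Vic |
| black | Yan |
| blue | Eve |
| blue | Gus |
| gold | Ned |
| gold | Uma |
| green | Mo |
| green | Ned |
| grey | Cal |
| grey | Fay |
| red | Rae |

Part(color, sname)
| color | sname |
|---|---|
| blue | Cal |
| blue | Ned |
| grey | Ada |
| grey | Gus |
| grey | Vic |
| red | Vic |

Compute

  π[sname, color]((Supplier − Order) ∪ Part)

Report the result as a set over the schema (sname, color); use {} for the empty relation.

Set difference of the two operands is {(black, Tai), (gold, Eve), (grey, Yan), (white, Dee)}.
Set union of the two operands is {(black, Tai), (blue, Cal), (blue, Ned), (gold, Eve), (grey, Ada), (grey, Gus), (grey, Vic), (grey, Yan), (red, Vic), (white, Dee)}.
π_{sname, color} gives {(Ada, grey), (Cal, blue), (Dee, white), (Eve, gold), (Gus, grey), (Ned, blue), (Tai, black), (Vic, grey), (Vic, red), (Yan, grey)}.

{(Ada, grey), (Cal, blue), (Dee, white), (Eve, gold), (Gus, grey), (Ned, blue), (Tai, black), (Vic, grey), (Vic, red), (Yan, grey)}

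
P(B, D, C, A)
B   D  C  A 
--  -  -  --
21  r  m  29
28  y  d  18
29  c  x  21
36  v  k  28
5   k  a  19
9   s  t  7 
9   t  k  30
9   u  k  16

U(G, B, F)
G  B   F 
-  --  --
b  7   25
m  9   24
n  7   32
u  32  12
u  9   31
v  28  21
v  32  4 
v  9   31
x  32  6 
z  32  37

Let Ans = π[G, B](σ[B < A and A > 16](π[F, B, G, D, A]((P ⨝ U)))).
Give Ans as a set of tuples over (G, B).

{(m, 9), (u, 9), (v, 9)}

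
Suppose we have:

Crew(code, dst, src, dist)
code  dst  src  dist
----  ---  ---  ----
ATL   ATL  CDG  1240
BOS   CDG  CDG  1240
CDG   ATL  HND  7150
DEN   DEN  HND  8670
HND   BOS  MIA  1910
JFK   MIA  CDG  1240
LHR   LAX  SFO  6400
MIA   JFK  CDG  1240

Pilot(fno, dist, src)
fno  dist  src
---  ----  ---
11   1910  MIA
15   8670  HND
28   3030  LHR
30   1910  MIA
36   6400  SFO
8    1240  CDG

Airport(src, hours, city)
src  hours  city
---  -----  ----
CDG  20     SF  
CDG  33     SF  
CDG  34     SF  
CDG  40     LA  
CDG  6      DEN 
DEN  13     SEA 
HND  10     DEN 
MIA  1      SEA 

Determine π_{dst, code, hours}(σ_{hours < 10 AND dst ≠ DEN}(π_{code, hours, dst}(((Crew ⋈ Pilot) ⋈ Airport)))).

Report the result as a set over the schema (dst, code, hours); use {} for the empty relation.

{(ATL, ATL, 6), (BOS, HND, 1), (CDG, BOS, 6), (JFK, MIA, 6), (MIA, JFK, 6)}

Joining Crew and Pilot on src, dist yields {(ATL, ATL, CDG, 1240, 8), (BOS, CDG, CDG, 1240, 8), (DEN, DEN, HND, 8670, 15), (HND, BOS, MIA, 1910, 11), (HND, BOS, MIA, 1910, 30), (JFK, MIA, CDG, 1240, 8), (LHR, LAX, SFO, 6400, 36), (MIA, JFK, CDG, 1240, 8)}.
Joining (Crew ⋈ Pilot) and Airport on src yields {(ATL, ATL, CDG, 1240, 8, 20, SF), (ATL, ATL, CDG, 1240, 8, 33, SF), (ATL, ATL, CDG, 1240, 8, 34, SF), (ATL, ATL, CDG, 1240, 8, 40, LA), (ATL, ATL, CDG, 1240, 8, 6, DEN), (BOS, CDG, CDG, 1240, 8, 20, SF), (BOS, CDG, CDG, 1240, 8, 33, SF), (BOS, CDG, CDG, 1240, 8, 34, SF), (BOS, CDG, CDG, 1240, 8, 40, LA), (BOS, CDG, CDG, 1240, 8, 6, DEN), (DEN, DEN, HND, 8670, 15, 10, DEN), (HND, BOS, MIA, 1910, 11, 1, SEA), (HND, BOS, MIA, 1910, 30, 1, SEA), (JFK, MIA, CDG, 1240, 8, 20, SF), (JFK, MIA, CDG, 1240, 8, 33, SF), (JFK, MIA, CDG, 1240, 8, 34, SF), (JFK, MIA, CDG, 1240, 8, 40, LA), (JFK, MIA, CDG, 1240, 8, 6, DEN), (MIA, JFK, CDG, 1240, 8, 20, SF), (MIA, JFK, CDG, 1240, 8, 33, SF), (MIA, JFK, CDG, 1240, 8, 34, SF), (MIA, JFK, CDG, 1240, 8, 40, LA), (MIA, JFK, CDG, 1240, 8, 6, DEN)}.
Projecting to code, hours, dst (1 duplicate(s) eliminated): {(ATL, 20, ATL), (ATL, 33, ATL), (ATL, 34, ATL), (ATL, 40, ATL), (ATL, 6, ATL), (BOS, 20, CDG), (BOS, 33, CDG), (BOS, 34, CDG), (BOS, 40, CDG), (BOS, 6, CDG), (DEN, 10, DEN), (HND, 1, BOS), (JFK, 20, MIA), (JFK, 33, MIA), (JFK, 34, MIA), (JFK, 40, MIA), (JFK, 6, MIA), (MIA, 20, JFK), (MIA, 33, JFK), (MIA, 34, JFK), (MIA, 40, JFK), (MIA, 6, JFK)}
Filtering on hours < 10 AND dst ≠ DEN leaves {(ATL, 6, ATL), (BOS, 6, CDG), (HND, 1, BOS), (JFK, 6, MIA), (MIA, 6, JFK)}.
Projecting to dst, code, hours: {(ATL, ATL, 6), (BOS, HND, 1), (CDG, BOS, 6), (JFK, MIA, 6), (MIA, JFK, 6)}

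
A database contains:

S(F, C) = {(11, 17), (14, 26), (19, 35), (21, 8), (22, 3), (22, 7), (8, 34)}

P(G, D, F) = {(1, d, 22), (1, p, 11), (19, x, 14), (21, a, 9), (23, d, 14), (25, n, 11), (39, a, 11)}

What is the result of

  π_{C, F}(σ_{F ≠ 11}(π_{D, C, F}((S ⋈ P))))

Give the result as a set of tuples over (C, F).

S ⋈ P (natural join on F): {(11, 17, 1, p), (11, 17, 25, n), (11, 17, 39, a), (14, 26, 19, x), (14, 26, 23, d), (22, 3, 1, d), (22, 7, 1, d)}
π_{D, C, F} gives {(a, 17, 11), (d, 26, 14), (d, 3, 22), (d, 7, 22), (n, 17, 11), (p, 17, 11), (x, 26, 14)}.
σ[F ≠ 11]: keep tuples satisfying F ≠ 11 → {(d, 26, 14), (d, 3, 22), (d, 7, 22), (x, 26, 14)}
π_{C, F} gives {(26, 14), (3, 22), (7, 22)} (1 duplicate(s) eliminated).

{(26, 14), (3, 22), (7, 22)}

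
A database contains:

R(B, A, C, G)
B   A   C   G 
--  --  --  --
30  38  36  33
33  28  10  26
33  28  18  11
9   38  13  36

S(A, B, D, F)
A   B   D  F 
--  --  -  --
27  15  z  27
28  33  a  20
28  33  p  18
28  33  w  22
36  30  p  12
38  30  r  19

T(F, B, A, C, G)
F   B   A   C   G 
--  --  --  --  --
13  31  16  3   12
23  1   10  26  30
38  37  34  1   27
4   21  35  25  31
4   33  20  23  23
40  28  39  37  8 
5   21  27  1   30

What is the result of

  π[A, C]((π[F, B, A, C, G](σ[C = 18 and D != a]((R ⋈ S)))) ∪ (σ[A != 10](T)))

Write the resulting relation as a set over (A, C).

R ⋈ S (natural join on B, A): {(30, 38, 36, 33, r, 19), (33, 28, 10, 26, a, 20), (33, 28, 10, 26, p, 18), (33, 28, 10, 26, w, 22), (33, 28, 18, 11, a, 20), (33, 28, 18, 11, p, 18), (33, 28, 18, 11, w, 22)}
σ[C = 18 and D != a]: keep tuples satisfying C = 18 and D != a → {(33, 28, 18, 11, p, 18), (33, 28, 18, 11, w, 22)}
Keep only column(s) F, B, A, C, G: {(18, 33, 28, 18, 11), (22, 33, 28, 18, 11)}
σ[A != 10]: keep tuples satisfying A != 10 → {(13, 31, 16, 3, 12), (38, 37, 34, 1, 27), (4, 21, 35, 25, 31), (4, 33, 20, 23, 23), (40, 28, 39, 37, 8), (5, 21, 27, 1, 30)}
Union: {(18, 33, 28, 18, 11), (22, 33, 28, 18, 11)} with {(13, 31, 16, 3, 12), (38, 37, 34, 1, 27), (4, 21, 35, 25, 31), (4, 33, 20, 23, 23), (40, 28, 39, 37, 8), (5, 21, 27, 1, 30)} → {(13, 31, 16, 3, 12), (18, 33, 28, 18, 11), (22, 33, 28, 18, 11), (38, 37, 34, 1, 27), (4, 21, 35, 25, 31), (4, 33, 20, 23, 23), (40, 28, 39, 37, 8), (5, 21, 27, 1, 30)}
Keep only column(s) A, C (1 duplicate(s) eliminated): {(16, 3), (20, 23), (27, 1), (28, 18), (34, 1), (35, 25), (39, 37)}

{(16, 3), (20, 23), (27, 1), (28, 18), (34, 1), (35, 25), (39, 37)}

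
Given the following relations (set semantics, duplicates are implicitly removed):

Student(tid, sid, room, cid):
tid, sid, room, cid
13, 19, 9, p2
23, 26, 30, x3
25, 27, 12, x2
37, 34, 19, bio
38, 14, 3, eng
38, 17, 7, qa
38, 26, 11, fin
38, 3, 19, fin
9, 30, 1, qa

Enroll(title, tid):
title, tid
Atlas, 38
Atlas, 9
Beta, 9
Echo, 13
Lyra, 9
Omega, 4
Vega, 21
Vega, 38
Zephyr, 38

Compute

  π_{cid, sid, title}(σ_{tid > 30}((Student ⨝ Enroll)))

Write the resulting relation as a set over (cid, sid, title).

{(eng, 14, Atlas), (eng, 14, Vega), (eng, 14, Zephyr), (fin, 26, Atlas), (fin, 26, Vega), (fin, 26, Zephyr), (fin, 3, Atlas), (fin, 3, Vega), (fin, 3, Zephyr), (qa, 17, Atlas), (qa, 17, Vega), (qa, 17, Zephyr)}

Joining Student and Enroll on tid yields {(13, 19, 9, p2, Echo), (38, 14, 3, eng, Atlas), (38, 14, 3, eng, Vega), (38, 14, 3, eng, Zephyr), (38, 17, 7, qa, Atlas), (38, 17, 7, qa, Vega), (38, 17, 7, qa, Zephyr), (38, 26, 11, fin, Atlas), (38, 26, 11, fin, Vega), (38, 26, 11, fin, Zephyr), (38, 3, 19, fin, Atlas), (38, 3, 19, fin, Vega), (38, 3, 19, fin, Zephyr), (9, 30, 1, qa, Atlas), (9, 30, 1, qa, Beta), (9, 30, 1, qa, Lyra)}.
Apply σ_{tid > 30}; surviving tuples: {(38, 14, 3, eng, Atlas), (38, 14, 3, eng, Vega), (38, 14, 3, eng, Zephyr), (38, 17, 7, qa, Atlas), (38, 17, 7, qa, Vega), (38, 17, 7, qa, Zephyr), (38, 26, 11, fin, Atlas), (38, 26, 11, fin, Vega), (38, 26, 11, fin, Zephyr), (38, 3, 19, fin, Atlas), (38, 3, 19, fin, Vega), (38, 3, 19, fin, Zephyr)}
π[cid, sid, title]: project onto (cid, sid, title) → {(eng, 14, Atlas), (eng, 14, Vega), (eng, 14, Zephyr), (fin, 26, Atlas), (fin, 26, Vega), (fin, 26, Zephyr), (fin, 3, Atlas), (fin, 3, Vega), (fin, 3, Zephyr), (qa, 17, Atlas), (qa, 17, Vega), (qa, 17, Zephyr)}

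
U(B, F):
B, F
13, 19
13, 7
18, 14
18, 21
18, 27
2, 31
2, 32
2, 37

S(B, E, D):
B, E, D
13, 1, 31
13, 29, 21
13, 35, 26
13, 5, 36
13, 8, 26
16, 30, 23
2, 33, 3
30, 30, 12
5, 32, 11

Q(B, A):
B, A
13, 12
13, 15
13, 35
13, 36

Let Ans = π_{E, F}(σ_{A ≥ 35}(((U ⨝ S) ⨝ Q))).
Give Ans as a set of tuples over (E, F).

{(1, 19), (1, 7), (29, 19), (29, 7), (35, 19), (35, 7), (5, 19), (5, 7), (8, 19), (8, 7)}

U ⋈ S (natural join on B): {(13, 19, 1, 31), (13, 19, 29, 21), (13, 19, 35, 26), (13, 19, 5, 36), (13, 19, 8, 26), (13, 7, 1, 31), (13, 7, 29, 21), (13, 7, 35, 26), (13, 7, 5, 36), (13, 7, 8, 26), (2, 31, 33, 3), (2, 32, 33, 3), (2, 37, 33, 3)}
(U ⨝ S) ⋈ Q (natural join on B): {(13, 19, 1, 31, 12), (13, 19, 1, 31, 15), (13, 19, 1, 31, 35), (13, 19, 1, 31, 36), (13, 19, 29, 21, 12), (13, 19, 29, 21, 15), (13, 19, 29, 21, 35), (13, 19, 29, 21, 36), (13, 19, 35, 26, 12), (13, 19, 35, 26, 15), (13, 19, 35, 26, 35), (13, 19, 35, 26, 36), (13, 19, 5, 36, 12), (13, 19, 5, 36, 15), (13, 19, 5, 36, 35), (13, 19, 5, 36, 36), (13, 19, 8, 26, 12), (13, 19, 8, 26, 15), (13, 19, 8, 26, 35), (13, 19, 8, 26, 36), (13, 7, 1, 31, 12), (13, 7, 1, 31, 15), (13, 7, 1, 31, 35), (13, 7, 1, 31, 36), (13, 7, 29, 21, 12), (13, 7, 29, 21, 15), (13, 7, 29, 21, 35), (13, 7, 29, 21, 36), (13, 7, 35, 26, 12), (13, 7, 35, 26, 15), (13, 7, 35, 26, 35), (13, 7, 35, 26, 36), (13, 7, 5, 36, 12), (13, 7, 5, 36, 15), (13, 7, 5, 36, 35), (13, 7, 5, 36, 36), (13, 7, 8, 26, 12), (13, 7, 8, 26, 15), (13, 7, 8, 26, 35), (13, 7, 8, 26, 36)}
Filtering on A ≥ 35 leaves {(13, 19, 1, 31, 35), (13, 19, 1, 31, 36), (13, 19, 29, 21, 35), (13, 19, 29, 21, 36), (13, 19, 35, 26, 35), (13, 19, 35, 26, 36), (13, 19, 5, 36, 35), (13, 19, 5, 36, 36), (13, 19, 8, 26, 35), (13, 19, 8, 26, 36), (13, 7, 1, 31, 35), (13, 7, 1, 31, 36), (13, 7, 29, 21, 35), (13, 7, 29, 21, 36), (13, 7, 35, 26, 35), (13, 7, 35, 26, 36), (13, 7, 5, 36, 35), (13, 7, 5, 36, 36), (13, 7, 8, 26, 35), (13, 7, 8, 26, 36)}.
Keep only column(s) E, F (10 duplicate(s) eliminated): {(1, 19), (1, 7), (29, 19), (29, 7), (35, 19), (35, 7), (5, 19), (5, 7), (8, 19), (8, 7)}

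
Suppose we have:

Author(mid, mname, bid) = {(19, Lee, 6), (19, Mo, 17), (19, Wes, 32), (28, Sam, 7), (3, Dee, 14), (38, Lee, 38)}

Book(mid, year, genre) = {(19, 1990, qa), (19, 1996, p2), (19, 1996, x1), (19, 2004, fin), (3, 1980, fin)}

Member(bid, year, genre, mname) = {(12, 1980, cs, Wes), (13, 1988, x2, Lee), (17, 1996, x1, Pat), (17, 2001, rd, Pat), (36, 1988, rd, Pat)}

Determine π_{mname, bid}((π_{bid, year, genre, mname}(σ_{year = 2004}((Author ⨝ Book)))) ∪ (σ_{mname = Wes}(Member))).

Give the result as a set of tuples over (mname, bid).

Author ⋈ Book (natural join on mid): {(19, Lee, 6, 1990, qa), (19, Lee, 6, 1996, p2), (19, Lee, 6, 1996, x1), (19, Lee, 6, 2004, fin), (19, Mo, 17, 1990, qa), (19, Mo, 17, 1996, p2), (19, Mo, 17, 1996, x1), (19, Mo, 17, 2004, fin), (19, Wes, 32, 1990, qa), (19, Wes, 32, 1996, p2), (19, Wes, 32, 1996, x1), (19, Wes, 32, 2004, fin), (3, Dee, 14, 1980, fin)}
Filtering on year = 2004 leaves {(19, Lee, 6, 2004, fin), (19, Mo, 17, 2004, fin), (19, Wes, 32, 2004, fin)}.
Projecting to bid, year, genre, mname: {(17, 2004, fin, Mo), (32, 2004, fin, Wes), (6, 2004, fin, Lee)}
Filtering on mname = Wes leaves {(12, 1980, cs, Wes)}.
Union: {(17, 2004, fin, Mo), (32, 2004, fin, Wes), (6, 2004, fin, Lee)} with {(12, 1980, cs, Wes)} → {(12, 1980, cs, Wes), (17, 2004, fin, Mo), (32, 2004, fin, Wes), (6, 2004, fin, Lee)}
Projecting to mname, bid: {(Lee, 6), (Mo, 17), (Wes, 12), (Wes, 32)}

{(Lee, 6), (Mo, 17), (Wes, 12), (Wes, 32)}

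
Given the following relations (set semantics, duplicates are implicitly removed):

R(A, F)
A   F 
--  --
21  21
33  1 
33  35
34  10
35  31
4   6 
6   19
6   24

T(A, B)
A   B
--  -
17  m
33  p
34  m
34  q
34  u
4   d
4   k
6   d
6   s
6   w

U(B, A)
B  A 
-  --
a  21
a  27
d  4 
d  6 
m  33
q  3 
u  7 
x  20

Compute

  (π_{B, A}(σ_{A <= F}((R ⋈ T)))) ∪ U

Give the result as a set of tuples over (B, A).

{(a, 21), (a, 27), (d, 4), (d, 6), (k, 4), (m, 33), (p, 33), (q, 3), (s, 6), (u, 7), (w, 6), (x, 20)}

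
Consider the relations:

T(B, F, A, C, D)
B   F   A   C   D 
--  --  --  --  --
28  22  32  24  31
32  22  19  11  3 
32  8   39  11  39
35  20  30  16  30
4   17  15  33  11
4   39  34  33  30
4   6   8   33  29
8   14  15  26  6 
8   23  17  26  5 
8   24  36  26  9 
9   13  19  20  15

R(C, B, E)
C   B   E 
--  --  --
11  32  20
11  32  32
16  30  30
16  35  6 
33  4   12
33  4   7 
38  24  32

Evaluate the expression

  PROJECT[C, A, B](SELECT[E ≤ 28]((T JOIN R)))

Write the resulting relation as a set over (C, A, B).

{(11, 19, 32), (11, 39, 32), (16, 30, 35), (33, 15, 4), (33, 34, 4), (33, 8, 4)}

Joining T and R on B, C yields {(32, 22, 19, 11, 3, 20), (32, 22, 19, 11, 3, 32), (32, 8, 39, 11, 39, 20), (32, 8, 39, 11, 39, 32), (35, 20, 30, 16, 30, 6), (4, 17, 15, 33, 11, 12), (4, 17, 15, 33, 11, 7), (4, 39, 34, 33, 30, 12), (4, 39, 34, 33, 30, 7), (4, 6, 8, 33, 29, 12), (4, 6, 8, 33, 29, 7)}.
Filtering on E ≤ 28 leaves {(32, 22, 19, 11, 3, 20), (32, 8, 39, 11, 39, 20), (35, 20, 30, 16, 30, 6), (4, 17, 15, 33, 11, 12), (4, 17, 15, 33, 11, 7), (4, 39, 34, 33, 30, 12), (4, 39, 34, 33, 30, 7), (4, 6, 8, 33, 29, 12), (4, 6, 8, 33, 29, 7)}.
Projecting to C, A, B (3 duplicate(s) eliminated): {(11, 19, 32), (11, 39, 32), (16, 30, 35), (33, 15, 4), (33, 34, 4), (33, 8, 4)}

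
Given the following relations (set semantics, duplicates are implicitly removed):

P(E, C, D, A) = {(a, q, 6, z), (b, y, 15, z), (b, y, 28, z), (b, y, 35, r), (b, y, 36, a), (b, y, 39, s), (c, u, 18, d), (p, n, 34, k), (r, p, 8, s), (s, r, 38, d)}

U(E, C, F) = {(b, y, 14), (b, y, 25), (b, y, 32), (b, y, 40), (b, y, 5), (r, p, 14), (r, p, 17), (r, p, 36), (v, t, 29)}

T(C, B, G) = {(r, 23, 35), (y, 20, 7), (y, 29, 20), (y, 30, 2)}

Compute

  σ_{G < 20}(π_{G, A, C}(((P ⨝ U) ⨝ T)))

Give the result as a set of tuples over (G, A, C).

{(2, a, y), (2, r, y), (2, s, y), (2, z, y), (7, a, y), (7, r, y), (7, s, y), (7, z, y)}

Natural join on E, C: {(b, y, 15, z, 14), (b, y, 15, z, 25), (b, y, 15, z, 32), (b, y, 15, z, 40), (b, y, 15, z, 5), (b, y, 28, z, 14), (b, y, 28, z, 25), (b, y, 28, z, 32), (b, y, 28, z, 40), (b, y, 28, z, 5), (b, y, 35, r, 14), (b, y, 35, r, 25), (b, y, 35, r, 32), (b, y, 35, r, 40), (b, y, 35, r, 5), (b, y, 36, a, 14), (b, y, 36, a, 25), (b, y, 36, a, 32), (b, y, 36, a, 40), (b, y, 36, a, 5), (b, y, 39, s, 14), (b, y, 39, s, 25), (b, y, 39, s, 32), (b, y, 39, s, 40), (b, y, 39, s, 5), (r, p, 8, s, 14), (r, p, 8, s, 17), (r, p, 8, s, 36)}
Natural join on C: {(b, y, 15, z, 14, 20, 7), (b, y, 15, z, 14, 29, 20), (b, y, 15, z, 14, 30, 2), (b, y, 15, z, 25, 20, 7), (b, y, 15, z, 25, 29, 20), (b, y, 15, z, 25, 30, 2), (b, y, 15, z, 32, 20, 7), (b, y, 15, z, 32, 29, 20), (b, y, 15, z, 32, 30, 2), (b, y, 15, z, 40, 20, 7), (b, y, 15, z, 40, 29, 20), (b, y, 15, z, 40, 30, 2), (b, y, 15, z, 5, 20, 7), (b, y, 15, z, 5, 29, 20), (b, y, 15, z, 5, 30, 2), (b, y, 28, z, 14, 20, 7), (b, y, 28, z, 14, 29, 20), (b, y, 28, z, 14, 30, 2), (b, y, 28, z, 25, 20, 7), (b, y, 28, z, 25, 29, 20), (b, y, 28, z, 25, 30, 2), (b, y, 28, z, 32, 20, 7), (b, y, 28, z, 32, 29, 20), (b, y, 28, z, 32, 30, 2), (b, y, 28, z, 40, 20, 7), (b, y, 28, z, 40, 29, 20), (b, y, 28, z, 40, 30, 2), (b, y, 28, z, 5, 20, 7), (b, y, 28, z, 5, 29, 20), (b, y, 28, z, 5, 30, 2), (b, y, 35, r, 14, 20, 7), (b, y, 35, r, 14, 29, 20), (b, y, 35, r, 14, 30, 2), (b, y, 35, r, 25, 20, 7), (b, y, 35, r, 25, 29, 20), (b, y, 35, r, 25, 30, 2), (b, y, 35, r, 32, 20, 7), (b, y, 35, r, 32, 29, 20), (b, y, 35, r, 32, 30, 2), (b, y, 35, r, 40, 20, 7), (b, y, 35, r, 40, 29, 20), (b, y, 35, r, 40, 30, 2), (b, y, 35, r, 5, 20, 7), (b, y, 35, r, 5, 29, 20), (b, y, 35, r, 5, 30, 2), (b, y, 36, a, 14, 20, 7), (b, y, 36, a, 14, 29, 20), (b, y, 36, a, 14, 30, 2), (b, y, 36, a, 25, 20, 7), (b, y, 36, a, 25, 29, 20), (b, y, 36, a, 25, 30, 2), (b, y, 36, a, 32, 20, 7), (b, y, 36, a, 32, 29, 20), (b, y, 36, a, 32, 30, 2), (b, y, 36, a, 40, 20, 7), (b, y, 36, a, 40, 29, 20), (b, y, 36, a, 40, 30, 2), (b, y, 36, a, 5, 20, 7), (b, y, 36, a, 5, 29, 20), (b, y, 36, a, 5, 30, 2), (b, y, 39, s, 14, 20, 7), (b, y, 39, s, 14, 29, 20), (b, y, 39, s, 14, 30, 2), (b, y, 39, s, 25, 20, 7), (b, y, 39, s, 25, 29, 20), (b, y, 39, s, 25, 30, 2), (b, y, 39, s, 32, 20, 7), (b, y, 39, s, 32, 29, 20), (b, y, 39, s, 32, 30, 2), (b, y, 39, s, 40, 20, 7), (b, y, 39, s, 40, 29, 20), (b, y, 39, s, 40, 30, 2), (b, y, 39, s, 5, 20, 7), (b, y, 39, s, 5, 29, 20), (b, y, 39, s, 5, 30, 2)}
π[G, A, C]: project onto (G, A, C) (63 duplicate(s) eliminated) → {(2, a, y), (2, r, y), (2, s, y), (2, z, y), (20, a, y), (20, r, y), (20, s, y), (20, z, y), (7, a, y), (7, r, y), (7, s, y), (7, z, y)}
σ[G < 20]: keep tuples satisfying G < 20 → {(2, a, y), (2, r, y), (2, s, y), (2, z, y), (7, a, y), (7, r, y), (7, s, y), (7, z, y)}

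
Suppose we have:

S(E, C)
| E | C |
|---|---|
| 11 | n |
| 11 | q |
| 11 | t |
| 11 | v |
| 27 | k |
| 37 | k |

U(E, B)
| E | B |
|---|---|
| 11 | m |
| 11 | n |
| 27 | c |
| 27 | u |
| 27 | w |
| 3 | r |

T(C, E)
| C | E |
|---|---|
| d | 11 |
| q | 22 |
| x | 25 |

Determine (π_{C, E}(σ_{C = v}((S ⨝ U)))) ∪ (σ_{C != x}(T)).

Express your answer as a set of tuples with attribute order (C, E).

S ⋈ U (natural join on E): {(11, n, m), (11, n, n), (11, q, m), (11, q, n), (11, t, m), (11, t, n), (11, v, m), (11, v, n), (27, k, c), (27, k, u), (27, k, w)}
Selection C = v: {(11, v, m), (11, v, n)}
π_{C, E} gives {(v, 11)} (1 duplicate(s) eliminated).
Selection C != x: {(d, 11), (q, 22)}
Set union of the two operands is {(d, 11), (q, 22), (v, 11)}.

{(d, 11), (q, 22), (v, 11)}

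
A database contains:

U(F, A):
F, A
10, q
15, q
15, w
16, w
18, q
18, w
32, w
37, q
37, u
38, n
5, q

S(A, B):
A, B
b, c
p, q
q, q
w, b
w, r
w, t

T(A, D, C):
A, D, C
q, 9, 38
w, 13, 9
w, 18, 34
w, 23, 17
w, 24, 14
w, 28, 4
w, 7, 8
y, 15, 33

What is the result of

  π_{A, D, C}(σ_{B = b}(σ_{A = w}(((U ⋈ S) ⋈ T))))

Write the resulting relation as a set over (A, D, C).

U ⋈ S (natural join on A): {(10, q, q), (15, q, q), (15, w, b), (15, w, r), (15, w, t), (16, w, b), (16, w, r), (16, w, t), (18, q, q), (18, w, b), (18, w, r), (18, w, t), (32, w, b), (32, w, r), (32, w, t), (37, q, q), (5, q, q)}
(U ⋈ S) ⋈ T (natural join on A): {(10, q, q, 9, 38), (15, q, q, 9, 38), (15, w, b, 13, 9), (15, w, b, 18, 34), (15, w, b, 23, 17), (15, w, b, 24, 14), (15, w, b, 28, 4), (15, w, b, 7, 8), (15, w, r, 13, 9), (15, w, r, 18, 34), (15, w, r, 23, 17), (15, w, r, 24, 14), (15, w, r, 28, 4), (15, w, r, 7, 8), (15, w, t, 13, 9), (15, w, t, 18, 34), (15, w, t, 23, 17), (15, w, t, 24, 14), (15, w, t, 28, 4), (15, w, t, 7, 8), (16, w, b, 13, 9), (16, w, b, 18, 34), (16, w, b, 23, 17), (16, w, b, 24, 14), (16, w, b, 28, 4), (16, w, b, 7, 8), (16, w, r, 13, 9), (16, w, r, 18, 34), (16, w, r, 23, 17), (16, w, r, 24, 14), (16, w, r, 28, 4), (16, w, r, 7, 8), (16, w, t, 13, 9), (16, w, t, 18, 34), (16, w, t, 23, 17), (16, w, t, 24, 14), (16, w, t, 28, 4), (16, w, t, 7, 8), (18, q, q, 9, 38), (18, w, b, 13, 9), (18, w, b, 18, 34), (18, w, b, 23, 17), (18, w, b, 24, 14), (18, w, b, 28, 4), (18, w, b, 7, 8), (18, w, r, 13, 9), (18, w, r, 18, 34), (18, w, r, 23, 17), (18, w, r, 24, 14), (18, w, r, 28, 4), (18, w, r, 7, 8), (18, w, t, 13, 9), (18, w, t, 18, 34), (18, w, t, 23, 17), (18, w, t, 24, 14), (18, w, t, 28, 4), (18, w, t, 7, 8), (32, w, b, 13, 9), (32, w, b, 18, 34), (32, w, b, 23, 17), (32, w, b, 24, 14), (32, w, b, 28, 4), (32, w, b, 7, 8), (32, w, r, 13, 9), (32, w, r, 18, 34), (32, w, r, 23, 17), (32, w, r, 24, 14), (32, w, r, 28, 4), (32, w, r, 7, 8), (32, w, t, 13, 9), (32, w, t, 18, 34), (32, w, t, 23, 17), (32, w, t, 24, 14), (32, w, t, 28, 4), (32, w, t, 7, 8), (37, q, q, 9, 38), (5, q, q, 9, 38)}
Filtering on A = w leaves {(15, w, b, 13, 9), (15, w, b, 18, 34), (15, w, b, 23, 17), (15, w, b, 24, 14), (15, w, b, 28, 4), (15, w, b, 7, 8), (15, w, r, 13, 9), (15, w, r, 18, 34), (15, w, r, 23, 17), (15, w, r, 24, 14), (15, w, r, 28, 4), (15, w, r, 7, 8), (15, w, t, 13, 9), (15, w, t, 18, 34), (15, w, t, 23, 17), (15, w, t, 24, 14), (15, w, t, 28, 4), (15, w, t, 7, 8), (16, w, b, 13, 9), (16, w, b, 18, 34), (16, w, b, 23, 17), (16, w, b, 24, 14), (16, w, b, 28, 4), (16, w, b, 7, 8), (16, w, r, 13, 9), (16, w, r, 18, 34), (16, w, r, 23, 17), (16, w, r, 24, 14), (16, w, r, 28, 4), (16, w, r, 7, 8), (16, w, t, 13, 9), (16, w, t, 18, 34), (16, w, t, 23, 17), (16, w, t, 24, 14), (16, w, t, 28, 4), (16, w, t, 7, 8), (18, w, b, 13, 9), (18, w, b, 18, 34), (18, w, b, 23, 17), (18, w, b, 24, 14), (18, w, b, 28, 4), (18, w, b, 7, 8), (18, w, r, 13, 9), (18, w, r, 18, 34), (18, w, r, 23, 17), (18, w, r, 24, 14), (18, w, r, 28, 4), (18, w, r, 7, 8), (18, w, t, 13, 9), (18, w, t, 18, 34), (18, w, t, 23, 17), (18, w, t, 24, 14), (18, w, t, 28, 4), (18, w, t, 7, 8), (32, w, b, 13, 9), (32, w, b, 18, 34), (32, w, b, 23, 17), (32, w, b, 24, 14), (32, w, b, 28, 4), (32, w, b, 7, 8), (32, w, r, 13, 9), (32, w, r, 18, 34), (32, w, r, 23, 17), (32, w, r, 24, 14), (32, w, r, 28, 4), (32, w, r, 7, 8), (32, w, t, 13, 9), (32, w, t, 18, 34), (32, w, t, 23, 17), (32, w, t, 24, 14), (32, w, t, 28, 4), (32, w, t, 7, 8)}.
Filtering on B = b leaves {(15, w, b, 13, 9), (15, w, b, 18, 34), (15, w, b, 23, 17), (15, w, b, 24, 14), (15, w, b, 28, 4), (15, w, b, 7, 8), (16, w, b, 13, 9), (16, w, b, 18, 34), (16, w, b, 23, 17), (16, w, b, 24, 14), (16, w, b, 28, 4), (16, w, b, 7, 8), (18, w, b, 13, 9), (18, w, b, 18, 34), (18, w, b, 23, 17), (18, w, b, 24, 14), (18, w, b, 28, 4), (18, w, b, 7, 8), (32, w, b, 13, 9), (32, w, b, 18, 34), (32, w, b, 23, 17), (32, w, b, 24, 14), (32, w, b, 28, 4), (32, w, b, 7, 8)}.
Projecting to A, D, C (18 duplicate(s) eliminated): {(w, 13, 9), (w, 18, 34), (w, 23, 17), (w, 24, 14), (w, 28, 4), (w, 7, 8)}

{(w, 13, 9), (w, 18, 34), (w, 23, 17), (w, 24, 14), (w, 28, 4), (w, 7, 8)}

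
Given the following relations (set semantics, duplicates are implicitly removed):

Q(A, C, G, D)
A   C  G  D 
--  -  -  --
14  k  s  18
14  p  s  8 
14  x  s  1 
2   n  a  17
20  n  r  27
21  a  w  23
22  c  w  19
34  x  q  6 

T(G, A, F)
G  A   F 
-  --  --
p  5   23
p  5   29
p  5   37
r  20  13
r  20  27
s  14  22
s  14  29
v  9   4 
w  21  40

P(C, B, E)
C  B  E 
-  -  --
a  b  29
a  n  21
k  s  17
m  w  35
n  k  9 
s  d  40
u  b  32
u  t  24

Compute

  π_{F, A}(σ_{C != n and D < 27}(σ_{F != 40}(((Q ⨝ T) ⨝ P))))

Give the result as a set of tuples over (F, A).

Natural join on A, G: {(14, k, s, 18, 22), (14, k, s, 18, 29), (14, p, s, 8, 22), (14, p, s, 8, 29), (14, x, s, 1, 22), (14, x, s, 1, 29), (20, n, r, 27, 13), (20, n, r, 27, 27), (21, a, w, 23, 40)}
Natural join on C: {(14, k, s, 18, 22, s, 17), (14, k, s, 18, 29, s, 17), (20, n, r, 27, 13, k, 9), (20, n, r, 27, 27, k, 9), (21, a, w, 23, 40, b, 29), (21, a, w, 23, 40, n, 21)}
Apply σ_{F != 40}; surviving tuples: {(14, k, s, 18, 22, s, 17), (14, k, s, 18, 29, s, 17), (20, n, r, 27, 13, k, 9), (20, n, r, 27, 27, k, 9)}
Apply σ_{C != n and D < 27}; surviving tuples: {(14, k, s, 18, 22, s, 17), (14, k, s, 18, 29, s, 17)}
Projecting to F, A: {(22, 14), (29, 14)}

{(22, 14), (29, 14)}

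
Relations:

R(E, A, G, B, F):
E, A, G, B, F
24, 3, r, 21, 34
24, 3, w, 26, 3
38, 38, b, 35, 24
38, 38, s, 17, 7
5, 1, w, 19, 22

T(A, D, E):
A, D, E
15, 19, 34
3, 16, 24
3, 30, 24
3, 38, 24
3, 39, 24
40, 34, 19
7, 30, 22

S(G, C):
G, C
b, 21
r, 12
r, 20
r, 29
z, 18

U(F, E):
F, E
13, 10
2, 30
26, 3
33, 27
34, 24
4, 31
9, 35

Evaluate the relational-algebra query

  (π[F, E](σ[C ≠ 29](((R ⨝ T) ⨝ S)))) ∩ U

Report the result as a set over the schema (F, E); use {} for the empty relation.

R ⋈ T (natural join on E, A): {(24, 3, r, 21, 34, 16), (24, 3, r, 21, 34, 30), (24, 3, r, 21, 34, 38), (24, 3, r, 21, 34, 39), (24, 3, w, 26, 3, 16), (24, 3, w, 26, 3, 30), (24, 3, w, 26, 3, 38), (24, 3, w, 26, 3, 39)}
(R ⨝ T) ⋈ S (natural join on G): {(24, 3, r, 21, 34, 16, 12), (24, 3, r, 21, 34, 16, 20), (24, 3, r, 21, 34, 16, 29), (24, 3, r, 21, 34, 30, 12), (24, 3, r, 21, 34, 30, 20), (24, 3, r, 21, 34, 30, 29), (24, 3, r, 21, 34, 38, 12), (24, 3, r, 21, 34, 38, 20), (24, 3, r, 21, 34, 38, 29), (24, 3, r, 21, 34, 39, 12), (24, 3, r, 21, 34, 39, 20), (24, 3, r, 21, 34, 39, 29)}
σ[C ≠ 29]: keep tuples satisfying C ≠ 29 → {(24, 3, r, 21, 34, 16, 12), (24, 3, r, 21, 34, 16, 20), (24, 3, r, 21, 34, 30, 12), (24, 3, r, 21, 34, 30, 20), (24, 3, r, 21, 34, 38, 12), (24, 3, r, 21, 34, 38, 20), (24, 3, r, 21, 34, 39, 12), (24, 3, r, 21, 34, 39, 20)}
Projecting to F, E (7 duplicate(s) eliminated): {(34, 24)}
Taking the intersection: {(34, 24)}

{(34, 24)}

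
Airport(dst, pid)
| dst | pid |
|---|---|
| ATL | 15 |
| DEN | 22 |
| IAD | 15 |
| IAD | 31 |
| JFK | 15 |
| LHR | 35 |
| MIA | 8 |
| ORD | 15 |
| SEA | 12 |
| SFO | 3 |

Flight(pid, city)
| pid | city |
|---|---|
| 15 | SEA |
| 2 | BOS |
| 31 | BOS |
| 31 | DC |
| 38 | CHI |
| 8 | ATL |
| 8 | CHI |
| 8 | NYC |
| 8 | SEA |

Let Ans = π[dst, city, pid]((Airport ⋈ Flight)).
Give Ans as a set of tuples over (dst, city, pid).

Joining Airport and Flight on pid yields {(ATL, 15, SEA), (IAD, 15, SEA), (IAD, 31, BOS), (IAD, 31, DC), (JFK, 15, SEA), (MIA, 8, ATL), (MIA, 8, CHI), (MIA, 8, NYC), (MIA, 8, SEA), (ORD, 15, SEA)}.
π[dst, city, pid]: project onto (dst, city, pid) → {(ATL, SEA, 15), (IAD, BOS, 31), (IAD, DC, 31), (IAD, SEA, 15), (JFK, SEA, 15), (MIA, ATL, 8), (MIA, CHI, 8), (MIA, NYC, 8), (MIA, SEA, 8), (ORD, SEA, 15)}

{(ATL, SEA, 15), (IAD, BOS, 31), (IAD, DC, 31), (IAD, SEA, 15), (JFK, SEA, 15), (MIA, ATL, 8), (MIA, CHI, 8), (MIA, NYC, 8), (MIA, SEA, 8), (ORD, SEA, 15)}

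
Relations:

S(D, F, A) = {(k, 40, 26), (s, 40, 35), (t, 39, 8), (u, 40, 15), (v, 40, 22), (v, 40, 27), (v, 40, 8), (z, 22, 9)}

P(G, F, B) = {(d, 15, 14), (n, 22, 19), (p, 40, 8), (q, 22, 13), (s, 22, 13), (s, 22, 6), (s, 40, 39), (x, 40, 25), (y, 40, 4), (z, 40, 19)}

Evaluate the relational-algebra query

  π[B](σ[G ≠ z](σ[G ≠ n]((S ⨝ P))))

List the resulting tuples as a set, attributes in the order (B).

{13, 25, 39, 4, 6, 8}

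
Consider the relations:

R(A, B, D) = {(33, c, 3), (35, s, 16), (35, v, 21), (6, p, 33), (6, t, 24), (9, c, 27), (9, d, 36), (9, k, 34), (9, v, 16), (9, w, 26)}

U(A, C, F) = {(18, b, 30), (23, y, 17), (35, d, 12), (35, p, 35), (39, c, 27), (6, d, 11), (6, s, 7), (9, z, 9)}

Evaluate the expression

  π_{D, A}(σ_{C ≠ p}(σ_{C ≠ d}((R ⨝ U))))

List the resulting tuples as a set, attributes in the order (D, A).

{(16, 9), (24, 6), (26, 9), (27, 9), (33, 6), (34, 9), (36, 9)}

Joining R and U on A yields {(35, s, 16, d, 12), (35, s, 16, p, 35), (35, v, 21, d, 12), (35, v, 21, p, 35), (6, p, 33, d, 11), (6, p, 33, s, 7), (6, t, 24, d, 11), (6, t, 24, s, 7), (9, c, 27, z, 9), (9, d, 36, z, 9), (9, k, 34, z, 9), (9, v, 16, z, 9), (9, w, 26, z, 9)}.
Apply σ_{C ≠ d}; surviving tuples: {(35, s, 16, p, 35), (35, v, 21, p, 35), (6, p, 33, s, 7), (6, t, 24, s, 7), (9, c, 27, z, 9), (9, d, 36, z, 9), (9, k, 34, z, 9), (9, v, 16, z, 9), (9, w, 26, z, 9)}
Apply σ_{C ≠ p}; surviving tuples: {(6, p, 33, s, 7), (6, t, 24, s, 7), (9, c, 27, z, 9), (9, d, 36, z, 9), (9, k, 34, z, 9), (9, v, 16, z, 9), (9, w, 26, z, 9)}
π_{D, A} gives {(16, 9), (24, 6), (26, 9), (27, 9), (33, 6), (34, 9), (36, 9)}.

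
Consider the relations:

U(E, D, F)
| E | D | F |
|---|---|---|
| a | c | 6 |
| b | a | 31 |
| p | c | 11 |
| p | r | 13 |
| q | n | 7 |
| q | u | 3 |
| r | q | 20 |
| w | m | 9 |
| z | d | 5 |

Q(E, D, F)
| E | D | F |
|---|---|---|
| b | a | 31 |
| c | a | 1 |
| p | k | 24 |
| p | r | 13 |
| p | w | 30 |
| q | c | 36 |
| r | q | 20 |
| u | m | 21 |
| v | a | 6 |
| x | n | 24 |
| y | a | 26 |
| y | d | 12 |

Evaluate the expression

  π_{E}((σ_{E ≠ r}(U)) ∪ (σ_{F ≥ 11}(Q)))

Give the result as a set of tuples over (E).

{a, b, p, q, r, u, w, x, y, z}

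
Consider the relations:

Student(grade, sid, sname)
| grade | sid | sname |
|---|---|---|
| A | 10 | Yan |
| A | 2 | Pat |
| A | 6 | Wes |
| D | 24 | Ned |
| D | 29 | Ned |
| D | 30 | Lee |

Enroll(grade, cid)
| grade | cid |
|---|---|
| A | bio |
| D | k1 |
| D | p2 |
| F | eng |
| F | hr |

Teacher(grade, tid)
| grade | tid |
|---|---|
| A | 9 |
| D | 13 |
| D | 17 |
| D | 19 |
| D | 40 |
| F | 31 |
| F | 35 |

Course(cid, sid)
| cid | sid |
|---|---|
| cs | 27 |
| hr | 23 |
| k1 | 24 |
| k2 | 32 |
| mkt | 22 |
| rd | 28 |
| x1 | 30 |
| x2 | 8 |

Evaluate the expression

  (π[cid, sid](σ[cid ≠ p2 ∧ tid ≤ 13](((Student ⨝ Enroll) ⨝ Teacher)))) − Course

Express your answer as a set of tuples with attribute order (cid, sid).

Student ⋈ Enroll (natural join on grade): {(A, 10, Yan, bio), (A, 2, Pat, bio), (A, 6, Wes, bio), (D, 24, Ned, k1), (D, 24, Ned, p2), (D, 29, Ned, k1), (D, 29, Ned, p2), (D, 30, Lee, k1), (D, 30, Lee, p2)}
(Student ⨝ Enroll) ⋈ Teacher (natural join on grade): {(A, 10, Yan, bio, 9), (A, 2, Pat, bio, 9), (A, 6, Wes, bio, 9), (D, 24, Ned, k1, 13), (D, 24, Ned, k1, 17), (D, 24, Ned, k1, 19), (D, 24, Ned, k1, 40), (D, 24, Ned, p2, 13), (D, 24, Ned, p2, 17), (D, 24, Ned, p2, 19), (D, 24, Ned, p2, 40), (D, 29, Ned, k1, 13), (D, 29, Ned, k1, 17), (D, 29, Ned, k1, 19), (D, 29, Ned, k1, 40), (D, 29, Ned, p2, 13), (D, 29, Ned, p2, 17), (D, 29, Ned, p2, 19), (D, 29, Ned, p2, 40), (D, 30, Lee, k1, 13), (D, 30, Lee, k1, 17), (D, 30, Lee, k1, 19), (D, 30, Lee, k1, 40), (D, 30, Lee, p2, 13), (D, 30, Lee, p2, 17), (D, 30, Lee, p2, 19), (D, 30, Lee, p2, 40)}
Filtering on cid ≠ p2 ∧ tid ≤ 13 leaves {(A, 10, Yan, bio, 9), (A, 2, Pat, bio, 9), (A, 6, Wes, bio, 9), (D, 24, Ned, k1, 13), (D, 29, Ned, k1, 13), (D, 30, Lee, k1, 13)}.
π_{cid, sid} gives {(bio, 10), (bio, 2), (bio, 6), (k1, 24), (k1, 29), (k1, 30)}.
Taking the difference: {(bio, 10), (bio, 2), (bio, 6), (k1, 29), (k1, 30)}

{(bio, 10), (bio, 2), (bio, 6), (k1, 29), (k1, 30)}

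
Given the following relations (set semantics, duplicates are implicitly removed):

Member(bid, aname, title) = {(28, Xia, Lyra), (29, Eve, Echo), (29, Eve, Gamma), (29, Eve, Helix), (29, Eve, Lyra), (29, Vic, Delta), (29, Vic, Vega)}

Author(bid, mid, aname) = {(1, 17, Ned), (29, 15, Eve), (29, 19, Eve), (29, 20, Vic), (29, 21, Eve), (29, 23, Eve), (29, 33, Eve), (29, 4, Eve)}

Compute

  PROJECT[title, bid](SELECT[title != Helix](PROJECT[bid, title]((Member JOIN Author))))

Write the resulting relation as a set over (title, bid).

Natural join on bid, aname: {(29, Eve, Echo, 15), (29, Eve, Echo, 19), (29, Eve, Echo, 21), (29, Eve, Echo, 23), (29, Eve, Echo, 33), (29, Eve, Echo, 4), (29, Eve, Gamma, 15), (29, Eve, Gamma, 19), (29, Eve, Gamma, 21), (29, Eve, Gamma, 23), (29, Eve, Gamma, 33), (29, Eve, Gamma, 4), (29, Eve, Helix, 15), (29, Eve, Helix, 19), (29, Eve, Helix, 21), (29, Eve, Helix, 23), (29, Eve, Helix, 33), (29, Eve, Helix, 4), (29, Eve, Lyra, 15), (29, Eve, Lyra, 19), (29, Eve, Lyra, 21), (29, Eve, Lyra, 23), (29, Eve, Lyra, 33), (29, Eve, Lyra, 4), (29, Vic, Delta, 20), (29, Vic, Vega, 20)}
Projecting to bid, title (20 duplicate(s) eliminated): {(29, Delta), (29, Echo), (29, Gamma), (29, Helix), (29, Lyra), (29, Vega)}
Filtering on title != Helix leaves {(29, Delta), (29, Echo), (29, Gamma), (29, Lyra), (29, Vega)}.
Projecting to title, bid: {(Delta, 29), (Echo, 29), (Gamma, 29), (Lyra, 29), (Vega, 29)}

{(Delta, 29), (Echo, 29), (Gamma, 29), (Lyra, 29), (Vega, 29)}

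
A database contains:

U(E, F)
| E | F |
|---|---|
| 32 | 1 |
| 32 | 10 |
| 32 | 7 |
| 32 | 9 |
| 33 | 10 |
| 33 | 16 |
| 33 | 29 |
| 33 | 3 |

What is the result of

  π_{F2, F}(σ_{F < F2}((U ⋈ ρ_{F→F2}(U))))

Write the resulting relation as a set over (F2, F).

ρ[F→F2]: schema becomes (E, F2); tuples unchanged.
Natural join on E: {(32, 1, 1), (32, 1, 10), (32, 1, 7), (32, 1, 9), (32, 10, 1), (32, 10, 10), (32, 10, 7), (32, 10, 9), (32, 7, 1), (32, 7, 10), (32, 7, 7), (32, 7, 9), (32, 9, 1), (32, 9, 10), (32, 9, 7), (32, 9, 9), (33, 10, 10), (33, 10, 16), (33, 10, 29), (33, 10, 3), (33, 16, 10), (33, 16, 16), (33, 16, 29), (33, 16, 3), (33, 29, 10), (33, 29, 16), (33, 29, 29), (33, 29, 3), (33, 3, 10), (33, 3, 16), (33, 3, 29), (33, 3, 3)}
σ[F < F2]: keep tuples satisfying F < F2 → {(32, 1, 10), (32, 1, 7), (32, 1, 9), (32, 7, 10), (32, 7, 9), (32, 9, 10), (33, 10, 16), (33, 10, 29), (33, 16, 29), (33, 3, 10), (33, 3, 16), (33, 3, 29)}
π[F2, F]: project onto (F2, F) → {(10, 1), (10, 3), (10, 7), (10, 9), (16, 10), (16, 3), (29, 10), (29, 16), (29, 3), (7, 1), (9, 1), (9, 7)}

{(10, 1), (10, 3), (10, 7), (10, 9), (16, 10), (16, 3), (29, 10), (29, 16), (29, 3), (7, 1), (9, 1), (9, 7)}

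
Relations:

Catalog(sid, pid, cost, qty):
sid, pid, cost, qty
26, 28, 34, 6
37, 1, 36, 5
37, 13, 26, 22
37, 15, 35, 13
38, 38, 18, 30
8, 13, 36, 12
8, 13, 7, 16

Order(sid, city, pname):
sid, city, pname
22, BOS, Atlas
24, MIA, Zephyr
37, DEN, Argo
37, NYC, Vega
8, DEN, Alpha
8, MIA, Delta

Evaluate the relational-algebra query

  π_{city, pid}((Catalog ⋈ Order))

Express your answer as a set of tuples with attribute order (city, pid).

Joining Catalog and Order on sid yields {(37, 1, 36, 5, DEN, Argo), (37, 1, 36, 5, NYC, Vega), (37, 13, 26, 22, DEN, Argo), (37, 13, 26, 22, NYC, Vega), (37, 15, 35, 13, DEN, Argo), (37, 15, 35, 13, NYC, Vega), (8, 13, 36, 12, DEN, Alpha), (8, 13, 36, 12, MIA, Delta), (8, 13, 7, 16, DEN, Alpha), (8, 13, 7, 16, MIA, Delta)}.
π_{city, pid} gives {(DEN, 1), (DEN, 13), (DEN, 15), (MIA, 13), (NYC, 1), (NYC, 13), (NYC, 15)} (3 duplicate(s) eliminated).

{(DEN, 1), (DEN, 13), (DEN, 15), (MIA, 13), (NYC, 1), (NYC, 13), (NYC, 15)}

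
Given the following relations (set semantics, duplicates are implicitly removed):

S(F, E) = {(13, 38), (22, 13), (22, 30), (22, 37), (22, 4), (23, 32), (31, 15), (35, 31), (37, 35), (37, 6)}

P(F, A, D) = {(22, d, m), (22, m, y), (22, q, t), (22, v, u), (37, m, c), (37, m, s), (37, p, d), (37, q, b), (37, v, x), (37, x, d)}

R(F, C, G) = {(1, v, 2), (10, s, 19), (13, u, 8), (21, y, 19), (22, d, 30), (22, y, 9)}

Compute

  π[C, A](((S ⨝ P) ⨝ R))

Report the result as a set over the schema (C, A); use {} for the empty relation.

{(d, d), (d, m), (d, q), (d, v), (y, d), (y, m), (y, q), (y, v)}

S ⋈ P (natural join on F): {(22, 13, d, m), (22, 13, m, y), (22, 13, q, t), (22, 13, v, u), (22, 30, d, m), (22, 30, m, y), (22, 30, q, t), (22, 30, v, u), (22, 37, d, m), (22, 37, m, y), (22, 37, q, t), (22, 37, v, u), (22, 4, d, m), (22, 4, m, y), (22, 4, q, t), (22, 4, v, u), (37, 35, m, c), (37, 35, m, s), (37, 35, p, d), (37, 35, q, b), (37, 35, v, x), (37, 35, x, d), (37, 6, m, c), (37, 6, m, s), (37, 6, p, d), (37, 6, q, b), (37, 6, v, x), (37, 6, x, d)}
(S ⨝ P) ⋈ R (natural join on F): {(22, 13, d, m, d, 30), (22, 13, d, m, y, 9), (22, 13, m, y, d, 30), (22, 13, m, y, y, 9), (22, 13, q, t, d, 30), (22, 13, q, t, y, 9), (22, 13, v, u, d, 30), (22, 13, v, u, y, 9), (22, 30, d, m, d, 30), (22, 30, d, m, y, 9), (22, 30, m, y, d, 30), (22, 30, m, y, y, 9), (22, 30, q, t, d, 30), (22, 30, q, t, y, 9), (22, 30, v, u, d, 30), (22, 30, v, u, y, 9), (22, 37, d, m, d, 30), (22, 37, d, m, y, 9), (22, 37, m, y, d, 30), (22, 37, m, y, y, 9), (22, 37, q, t, d, 30), (22, 37, q, t, y, 9), (22, 37, v, u, d, 30), (22, 37, v, u, y, 9), (22, 4, d, m, d, 30), (22, 4, d, m, y, 9), (22, 4, m, y, d, 30), (22, 4, m, y, y, 9), (22, 4, q, t, d, 30), (22, 4, q, t, y, 9), (22, 4, v, u, d, 30), (22, 4, v, u, y, 9)}
π[C, A]: project onto (C, A) (24 duplicate(s) eliminated) → {(d, d), (d, m), (d, q), (d, v), (y, d), (y, m), (y, q), (y, v)}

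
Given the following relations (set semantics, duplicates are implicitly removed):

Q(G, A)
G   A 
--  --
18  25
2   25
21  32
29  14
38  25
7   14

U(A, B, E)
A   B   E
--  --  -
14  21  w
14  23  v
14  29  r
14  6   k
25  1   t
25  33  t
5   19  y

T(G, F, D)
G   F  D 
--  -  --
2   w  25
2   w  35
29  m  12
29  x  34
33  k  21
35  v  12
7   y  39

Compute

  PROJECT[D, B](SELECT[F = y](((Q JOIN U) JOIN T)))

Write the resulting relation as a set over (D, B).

Joining Q and U on A yields {(18, 25, 1, t), (18, 25, 33, t), (2, 25, 1, t), (2, 25, 33, t), (29, 14, 21, w), (29, 14, 23, v), (29, 14, 29, r), (29, 14, 6, k), (38, 25, 1, t), (38, 25, 33, t), (7, 14, 21, w), (7, 14, 23, v), (7, 14, 29, r), (7, 14, 6, k)}.
Joining (Q JOIN U) and T on G yields {(2, 25, 1, t, w, 25), (2, 25, 1, t, w, 35), (2, 25, 33, t, w, 25), (2, 25, 33, t, w, 35), (29, 14, 21, w, m, 12), (29, 14, 21, w, x, 34), (29, 14, 23, v, m, 12), (29, 14, 23, v, x, 34), (29, 14, 29, r, m, 12), (29, 14, 29, r, x, 34), (29, 14, 6, k, m, 12), (29, 14, 6, k, x, 34), (7, 14, 21, w, y, 39), (7, 14, 23, v, y, 39), (7, 14, 29, r, y, 39), (7, 14, 6, k, y, 39)}.
Selection F = y: {(7, 14, 21, w, y, 39), (7, 14, 23, v, y, 39), (7, 14, 29, r, y, 39), (7, 14, 6, k, y, 39)}
Keep only column(s) D, B: {(39, 21), (39, 23), (39, 29), (39, 6)}

{(39, 21), (39, 23), (39, 29), (39, 6)}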